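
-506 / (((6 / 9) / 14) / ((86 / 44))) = -20769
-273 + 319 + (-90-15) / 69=1023 / 23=44.48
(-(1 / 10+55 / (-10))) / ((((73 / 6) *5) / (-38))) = -6156 / 1825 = -3.37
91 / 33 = 2.76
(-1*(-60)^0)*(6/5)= -6/5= -1.20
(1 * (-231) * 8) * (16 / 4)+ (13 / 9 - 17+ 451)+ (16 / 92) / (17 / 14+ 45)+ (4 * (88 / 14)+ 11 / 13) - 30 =-84832130360 / 12187539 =-6960.56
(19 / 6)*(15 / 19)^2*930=34875 / 19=1835.53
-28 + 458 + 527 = 957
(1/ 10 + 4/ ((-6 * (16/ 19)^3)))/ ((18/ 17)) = -530791/ 552960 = -0.96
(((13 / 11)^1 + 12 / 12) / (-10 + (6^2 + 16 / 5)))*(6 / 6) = 0.07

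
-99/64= -1.55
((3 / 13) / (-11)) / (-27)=1 / 1287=0.00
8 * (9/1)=72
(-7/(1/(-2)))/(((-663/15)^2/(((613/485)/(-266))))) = -3065/90013963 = -0.00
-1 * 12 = -12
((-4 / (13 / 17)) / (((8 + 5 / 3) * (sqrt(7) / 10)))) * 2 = -4.09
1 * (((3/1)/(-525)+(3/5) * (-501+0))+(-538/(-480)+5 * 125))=325.52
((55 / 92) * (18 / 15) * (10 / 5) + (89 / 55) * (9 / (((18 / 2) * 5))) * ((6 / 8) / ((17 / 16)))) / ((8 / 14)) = 1251873 / 430100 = 2.91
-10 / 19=-0.53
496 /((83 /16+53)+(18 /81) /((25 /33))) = 595200 /70177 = 8.48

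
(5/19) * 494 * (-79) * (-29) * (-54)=-16082820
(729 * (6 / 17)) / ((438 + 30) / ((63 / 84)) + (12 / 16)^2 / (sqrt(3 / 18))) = 38817792 / 94142005 - 34992 * sqrt(6) / 94142005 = 0.41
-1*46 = -46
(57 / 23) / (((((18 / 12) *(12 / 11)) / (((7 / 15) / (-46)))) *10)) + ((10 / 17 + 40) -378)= -5461844071 / 16187400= -337.41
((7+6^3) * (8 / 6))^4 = 633081200896 / 81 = 7815817295.01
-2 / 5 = -0.40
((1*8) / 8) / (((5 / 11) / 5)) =11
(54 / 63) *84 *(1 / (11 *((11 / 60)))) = 35.70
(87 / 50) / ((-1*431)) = -87 / 21550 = -0.00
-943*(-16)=15088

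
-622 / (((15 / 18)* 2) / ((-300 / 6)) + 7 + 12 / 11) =-205260 / 2659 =-77.19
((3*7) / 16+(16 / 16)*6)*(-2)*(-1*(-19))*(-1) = 2223 / 8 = 277.88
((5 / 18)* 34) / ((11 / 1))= 0.86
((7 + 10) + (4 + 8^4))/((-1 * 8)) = -4117/8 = -514.62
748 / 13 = 57.54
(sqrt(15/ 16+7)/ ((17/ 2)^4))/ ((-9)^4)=4* sqrt(127)/ 547981281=0.00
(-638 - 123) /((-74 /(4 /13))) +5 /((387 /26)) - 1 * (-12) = 2885308 /186147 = 15.50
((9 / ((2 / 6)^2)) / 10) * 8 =324 / 5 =64.80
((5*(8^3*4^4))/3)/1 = 655360/3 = 218453.33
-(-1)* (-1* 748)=-748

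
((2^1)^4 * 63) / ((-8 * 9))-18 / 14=-107 / 7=-15.29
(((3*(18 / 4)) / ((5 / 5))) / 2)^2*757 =551853 / 16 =34490.81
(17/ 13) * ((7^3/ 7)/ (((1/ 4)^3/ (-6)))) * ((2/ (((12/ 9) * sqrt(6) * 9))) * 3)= -5022.58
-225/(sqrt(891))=-25 * sqrt(11)/11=-7.54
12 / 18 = 2 / 3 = 0.67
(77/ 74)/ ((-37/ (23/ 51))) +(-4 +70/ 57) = -2462639/ 884374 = -2.78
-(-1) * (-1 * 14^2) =-196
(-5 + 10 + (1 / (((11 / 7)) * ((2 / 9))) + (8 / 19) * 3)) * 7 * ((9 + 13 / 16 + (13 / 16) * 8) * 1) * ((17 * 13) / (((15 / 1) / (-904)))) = -11604128991 / 836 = -13880537.07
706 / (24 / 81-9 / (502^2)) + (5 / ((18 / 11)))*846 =10014514813 / 2015789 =4968.04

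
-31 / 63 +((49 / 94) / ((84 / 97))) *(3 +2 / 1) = 59639 / 23688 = 2.52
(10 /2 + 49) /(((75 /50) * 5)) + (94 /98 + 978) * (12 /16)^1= 726591 /980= 741.42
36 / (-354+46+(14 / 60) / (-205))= -221400 / 1894207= -0.12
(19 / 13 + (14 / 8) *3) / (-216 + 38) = -349 / 9256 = -0.04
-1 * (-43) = 43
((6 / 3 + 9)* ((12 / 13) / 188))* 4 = 132 / 611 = 0.22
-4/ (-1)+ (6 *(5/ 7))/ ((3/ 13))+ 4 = 186/ 7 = 26.57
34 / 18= 17 / 9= 1.89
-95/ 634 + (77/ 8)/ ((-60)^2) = -1343591/ 9129600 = -0.15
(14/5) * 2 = 5.60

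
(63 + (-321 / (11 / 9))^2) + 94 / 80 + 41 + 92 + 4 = 334826527 / 4840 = 69179.03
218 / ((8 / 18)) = 981 / 2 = 490.50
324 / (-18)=-18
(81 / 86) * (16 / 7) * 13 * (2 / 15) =5616 / 1505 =3.73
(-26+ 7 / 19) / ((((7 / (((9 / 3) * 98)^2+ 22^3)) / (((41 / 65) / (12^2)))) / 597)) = -7418399411 / 7980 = -929623.99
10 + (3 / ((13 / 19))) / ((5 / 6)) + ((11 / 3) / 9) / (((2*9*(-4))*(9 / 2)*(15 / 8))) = 6508226 / 426465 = 15.26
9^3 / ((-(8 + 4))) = -243 / 4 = -60.75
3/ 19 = 0.16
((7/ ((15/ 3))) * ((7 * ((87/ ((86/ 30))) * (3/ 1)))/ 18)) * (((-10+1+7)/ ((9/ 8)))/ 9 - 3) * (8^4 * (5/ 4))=-942179840/ 1161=-811524.41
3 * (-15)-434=-479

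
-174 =-174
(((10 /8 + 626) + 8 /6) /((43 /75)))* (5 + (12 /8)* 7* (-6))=-5468675 /86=-63589.24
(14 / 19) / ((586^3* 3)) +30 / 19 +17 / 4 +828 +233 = 1529581097854 / 1433764149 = 1066.83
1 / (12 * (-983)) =-1 / 11796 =-0.00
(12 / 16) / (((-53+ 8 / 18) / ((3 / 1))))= -81 / 1892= -0.04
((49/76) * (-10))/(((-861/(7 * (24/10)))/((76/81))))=392/3321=0.12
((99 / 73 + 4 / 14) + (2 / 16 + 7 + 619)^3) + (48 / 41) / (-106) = 139551247901300883 / 568526336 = 245461360.48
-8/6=-4/3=-1.33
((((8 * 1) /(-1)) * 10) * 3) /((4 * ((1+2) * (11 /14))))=-280 /11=-25.45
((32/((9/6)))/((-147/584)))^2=1396965376/194481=7183.04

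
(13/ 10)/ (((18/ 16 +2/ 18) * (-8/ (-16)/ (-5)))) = -936/ 89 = -10.52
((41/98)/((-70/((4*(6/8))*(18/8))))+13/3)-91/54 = 2.61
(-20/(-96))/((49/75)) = 125/392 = 0.32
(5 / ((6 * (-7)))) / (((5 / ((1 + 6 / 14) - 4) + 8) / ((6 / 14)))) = -45 / 5341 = -0.01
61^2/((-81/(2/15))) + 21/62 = -5.79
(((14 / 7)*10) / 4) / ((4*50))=1 / 40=0.02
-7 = -7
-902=-902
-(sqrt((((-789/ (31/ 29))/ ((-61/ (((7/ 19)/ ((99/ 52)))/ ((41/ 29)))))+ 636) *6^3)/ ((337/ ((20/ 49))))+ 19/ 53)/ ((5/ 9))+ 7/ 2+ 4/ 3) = -9 *sqrt(686163482447279147961168167)/ 10129674412165 - 29/ 6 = -28.11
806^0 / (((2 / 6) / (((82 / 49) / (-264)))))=-41 / 2156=-0.02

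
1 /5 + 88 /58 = 249 /145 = 1.72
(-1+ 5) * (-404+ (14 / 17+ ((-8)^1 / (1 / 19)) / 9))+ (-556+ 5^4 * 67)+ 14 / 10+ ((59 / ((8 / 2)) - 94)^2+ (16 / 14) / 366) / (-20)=164429703089 / 4181184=39326.11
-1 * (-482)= 482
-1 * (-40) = 40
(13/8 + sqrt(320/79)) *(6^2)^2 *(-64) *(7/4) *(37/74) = -580608 *sqrt(395)/79-117936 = -264003.79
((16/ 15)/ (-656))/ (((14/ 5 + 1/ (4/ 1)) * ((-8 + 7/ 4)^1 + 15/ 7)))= 112/ 862845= 0.00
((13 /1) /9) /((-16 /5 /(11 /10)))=-143 /288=-0.50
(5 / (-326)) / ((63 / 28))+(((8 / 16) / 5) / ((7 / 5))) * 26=19001 / 10269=1.85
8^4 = 4096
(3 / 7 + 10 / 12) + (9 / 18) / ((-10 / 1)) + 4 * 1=2189 / 420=5.21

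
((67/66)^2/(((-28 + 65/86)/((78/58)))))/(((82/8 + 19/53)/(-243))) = 552443274/474111517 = 1.17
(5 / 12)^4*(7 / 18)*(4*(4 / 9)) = 4375 / 209952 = 0.02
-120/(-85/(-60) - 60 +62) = -1440/41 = -35.12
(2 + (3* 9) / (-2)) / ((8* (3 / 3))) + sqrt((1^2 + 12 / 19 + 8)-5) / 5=-23 / 16 + 2* sqrt(418) / 95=-1.01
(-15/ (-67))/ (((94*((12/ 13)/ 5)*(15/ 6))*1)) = 65/ 12596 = 0.01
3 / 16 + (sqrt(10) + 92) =sqrt(10) + 1475 / 16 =95.35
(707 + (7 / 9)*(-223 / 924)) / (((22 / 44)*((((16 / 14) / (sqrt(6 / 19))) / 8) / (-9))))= -5877851*sqrt(114) / 1254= -50046.47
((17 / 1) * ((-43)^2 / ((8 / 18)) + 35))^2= 81382966729 / 16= 5086435420.56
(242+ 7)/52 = 249/52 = 4.79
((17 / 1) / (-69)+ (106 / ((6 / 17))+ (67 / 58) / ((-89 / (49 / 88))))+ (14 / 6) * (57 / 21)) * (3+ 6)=28812324243 / 10447888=2757.72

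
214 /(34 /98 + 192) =10486 /9425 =1.11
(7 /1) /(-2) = -7 /2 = -3.50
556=556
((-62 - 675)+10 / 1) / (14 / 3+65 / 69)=-16721 / 129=-129.62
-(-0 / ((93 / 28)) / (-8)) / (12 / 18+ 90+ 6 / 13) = 0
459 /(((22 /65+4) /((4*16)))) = 318240 /47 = 6771.06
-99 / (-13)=99 / 13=7.62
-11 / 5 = -2.20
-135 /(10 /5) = -135 /2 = -67.50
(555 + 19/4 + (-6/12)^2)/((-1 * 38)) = -280/19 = -14.74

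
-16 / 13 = -1.23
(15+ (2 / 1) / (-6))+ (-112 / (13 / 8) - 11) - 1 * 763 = -32302 / 39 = -828.26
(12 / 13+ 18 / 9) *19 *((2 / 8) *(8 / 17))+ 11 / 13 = 1631 / 221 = 7.38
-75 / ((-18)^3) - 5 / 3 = -3215 / 1944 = -1.65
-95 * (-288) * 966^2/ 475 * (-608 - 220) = -222524112384/ 5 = -44504822476.80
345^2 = 119025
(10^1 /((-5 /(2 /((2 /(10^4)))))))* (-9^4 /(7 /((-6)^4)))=170061120000 /7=24294445714.29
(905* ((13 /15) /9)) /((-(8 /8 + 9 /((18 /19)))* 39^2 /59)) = -21358 /66339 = -0.32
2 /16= 1 /8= 0.12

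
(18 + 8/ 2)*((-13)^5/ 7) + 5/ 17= -138863547/ 119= -1166920.56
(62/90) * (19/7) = 589/315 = 1.87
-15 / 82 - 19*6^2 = -56103 / 82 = -684.18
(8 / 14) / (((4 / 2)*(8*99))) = 1 / 2772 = 0.00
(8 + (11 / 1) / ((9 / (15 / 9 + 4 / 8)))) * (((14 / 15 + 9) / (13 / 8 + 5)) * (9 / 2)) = 34270 / 477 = 71.84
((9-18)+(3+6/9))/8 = -2/3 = -0.67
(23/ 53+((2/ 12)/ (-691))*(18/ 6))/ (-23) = -31733/ 1684658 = -0.02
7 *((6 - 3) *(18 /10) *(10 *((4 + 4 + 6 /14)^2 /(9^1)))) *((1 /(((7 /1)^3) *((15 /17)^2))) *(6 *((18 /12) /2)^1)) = 3018027 /60025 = 50.28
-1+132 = 131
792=792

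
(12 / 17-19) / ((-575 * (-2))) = -311 / 19550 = -0.02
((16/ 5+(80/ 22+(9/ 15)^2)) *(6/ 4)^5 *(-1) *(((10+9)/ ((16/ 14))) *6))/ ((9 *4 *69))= -7106589/ 3238400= -2.19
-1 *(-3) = 3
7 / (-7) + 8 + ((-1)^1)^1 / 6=41 / 6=6.83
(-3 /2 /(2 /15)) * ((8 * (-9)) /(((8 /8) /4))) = 3240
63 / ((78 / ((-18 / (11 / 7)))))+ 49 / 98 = -2503 / 286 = -8.75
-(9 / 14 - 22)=299 / 14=21.36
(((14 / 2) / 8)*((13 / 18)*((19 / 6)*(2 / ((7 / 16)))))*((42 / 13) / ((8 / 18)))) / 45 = 1.48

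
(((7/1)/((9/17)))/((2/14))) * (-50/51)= -2450/27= -90.74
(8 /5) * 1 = 1.60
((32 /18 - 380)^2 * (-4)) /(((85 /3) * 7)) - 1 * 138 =-48565834 /16065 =-3023.08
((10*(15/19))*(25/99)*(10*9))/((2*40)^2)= 375/13376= 0.03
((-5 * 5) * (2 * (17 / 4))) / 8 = -425 / 16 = -26.56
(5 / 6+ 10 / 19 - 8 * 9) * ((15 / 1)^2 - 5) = -885830 / 57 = -15540.88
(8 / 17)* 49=392 / 17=23.06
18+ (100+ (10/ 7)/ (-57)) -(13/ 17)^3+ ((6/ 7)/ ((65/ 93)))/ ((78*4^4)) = 49837586974373/ 424049283840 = 117.53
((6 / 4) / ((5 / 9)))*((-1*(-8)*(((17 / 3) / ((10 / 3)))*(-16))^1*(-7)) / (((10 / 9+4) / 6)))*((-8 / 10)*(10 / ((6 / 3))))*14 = -155457792 / 575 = -270361.38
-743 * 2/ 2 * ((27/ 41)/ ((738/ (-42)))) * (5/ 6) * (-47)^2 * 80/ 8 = 861675675/ 1681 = 512597.07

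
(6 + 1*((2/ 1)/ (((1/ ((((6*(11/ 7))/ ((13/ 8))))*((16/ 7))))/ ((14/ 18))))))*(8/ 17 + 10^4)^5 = 1032478940928282152671470223360/ 387620961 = 2663630311076707104782.89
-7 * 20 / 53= -140 / 53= -2.64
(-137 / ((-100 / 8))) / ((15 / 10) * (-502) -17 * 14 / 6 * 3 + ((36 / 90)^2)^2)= -3425 / 272492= -0.01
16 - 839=-823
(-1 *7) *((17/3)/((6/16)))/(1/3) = -952/3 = -317.33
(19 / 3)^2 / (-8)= -361 / 72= -5.01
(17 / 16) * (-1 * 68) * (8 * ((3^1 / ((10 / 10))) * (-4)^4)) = -443904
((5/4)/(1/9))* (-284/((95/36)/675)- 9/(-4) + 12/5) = -248427297/304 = -817195.06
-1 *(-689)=689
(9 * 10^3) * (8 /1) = 72000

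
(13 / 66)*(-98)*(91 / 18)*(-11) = 57967 / 54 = 1073.46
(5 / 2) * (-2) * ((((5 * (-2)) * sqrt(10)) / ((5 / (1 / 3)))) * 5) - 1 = -1 +50 * sqrt(10) / 3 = 51.70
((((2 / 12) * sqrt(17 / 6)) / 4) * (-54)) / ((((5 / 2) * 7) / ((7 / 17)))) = -0.09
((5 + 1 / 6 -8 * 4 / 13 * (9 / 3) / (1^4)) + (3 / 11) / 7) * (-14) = 13087 / 429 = 30.51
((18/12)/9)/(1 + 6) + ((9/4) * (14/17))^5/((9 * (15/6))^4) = 445293574/18635623125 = 0.02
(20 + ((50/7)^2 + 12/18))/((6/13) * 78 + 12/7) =479/252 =1.90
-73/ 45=-1.62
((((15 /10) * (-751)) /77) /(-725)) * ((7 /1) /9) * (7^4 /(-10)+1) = -598547 /159500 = -3.75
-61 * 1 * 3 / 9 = -20.33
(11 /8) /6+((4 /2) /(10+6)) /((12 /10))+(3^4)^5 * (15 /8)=156905298053 /24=6537720752.21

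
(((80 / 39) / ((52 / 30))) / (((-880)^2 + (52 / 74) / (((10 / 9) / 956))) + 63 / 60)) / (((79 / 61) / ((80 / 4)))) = 0.00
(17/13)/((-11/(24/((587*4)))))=-102/83941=-0.00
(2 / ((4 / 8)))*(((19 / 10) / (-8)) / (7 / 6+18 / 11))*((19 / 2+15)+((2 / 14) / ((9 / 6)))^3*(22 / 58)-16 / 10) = -12854164829 / 1656175500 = -7.76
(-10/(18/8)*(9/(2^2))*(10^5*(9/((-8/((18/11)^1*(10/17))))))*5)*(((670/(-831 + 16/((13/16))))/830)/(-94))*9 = 3968493750000/7693899389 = 515.80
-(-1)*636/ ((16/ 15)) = 596.25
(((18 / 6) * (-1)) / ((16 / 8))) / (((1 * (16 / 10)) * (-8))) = 15 / 128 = 0.12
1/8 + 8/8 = 1.12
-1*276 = -276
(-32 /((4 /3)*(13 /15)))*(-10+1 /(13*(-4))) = 46890 /169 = 277.46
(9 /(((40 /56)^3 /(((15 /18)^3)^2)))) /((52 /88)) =14.00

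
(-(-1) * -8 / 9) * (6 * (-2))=32 / 3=10.67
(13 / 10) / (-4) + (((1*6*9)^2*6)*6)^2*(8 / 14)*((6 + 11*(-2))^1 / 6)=-4701849845851 / 280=-16792320878.04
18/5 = 3.60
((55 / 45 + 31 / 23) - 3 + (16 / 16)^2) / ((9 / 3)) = 118 / 621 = 0.19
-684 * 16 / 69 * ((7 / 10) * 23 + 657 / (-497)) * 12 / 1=-1607607936 / 57155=-28127.16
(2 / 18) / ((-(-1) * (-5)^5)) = -1 / 28125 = -0.00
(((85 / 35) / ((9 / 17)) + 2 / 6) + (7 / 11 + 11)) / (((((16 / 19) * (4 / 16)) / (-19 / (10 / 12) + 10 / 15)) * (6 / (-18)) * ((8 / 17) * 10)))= 153803233 / 138600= 1109.69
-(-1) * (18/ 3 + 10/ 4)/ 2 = 4.25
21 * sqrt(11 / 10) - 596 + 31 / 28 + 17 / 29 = -482577 / 812 + 21 * sqrt(110) / 10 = -572.28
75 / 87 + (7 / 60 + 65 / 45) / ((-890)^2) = 0.86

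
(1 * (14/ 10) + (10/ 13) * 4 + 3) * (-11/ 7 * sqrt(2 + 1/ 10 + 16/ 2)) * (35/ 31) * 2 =-84.32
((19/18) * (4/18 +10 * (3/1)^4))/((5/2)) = 138548/405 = 342.09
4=4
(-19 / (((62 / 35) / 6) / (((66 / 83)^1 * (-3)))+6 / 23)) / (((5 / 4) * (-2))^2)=-7268184 / 327805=-22.17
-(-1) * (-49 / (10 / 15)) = -147 / 2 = -73.50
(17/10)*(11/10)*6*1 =561/50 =11.22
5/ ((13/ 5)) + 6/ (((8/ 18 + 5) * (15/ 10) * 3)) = 1381/ 637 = 2.17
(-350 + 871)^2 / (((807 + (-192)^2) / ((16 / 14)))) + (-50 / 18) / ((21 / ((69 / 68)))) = 435771437 / 53794188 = 8.10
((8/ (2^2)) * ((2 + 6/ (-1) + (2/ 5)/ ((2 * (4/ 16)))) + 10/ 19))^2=258064/ 9025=28.59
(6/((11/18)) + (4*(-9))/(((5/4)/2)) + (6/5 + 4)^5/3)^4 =250193251364179481086119692022016/113098239898681640625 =2212176348529.50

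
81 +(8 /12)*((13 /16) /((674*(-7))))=9171779 /113232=81.00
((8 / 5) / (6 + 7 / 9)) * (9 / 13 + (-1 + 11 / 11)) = 648 / 3965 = 0.16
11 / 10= 1.10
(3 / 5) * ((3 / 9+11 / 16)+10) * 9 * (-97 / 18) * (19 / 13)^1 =-974947 / 2080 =-468.72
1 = 1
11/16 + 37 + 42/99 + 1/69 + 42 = 80.13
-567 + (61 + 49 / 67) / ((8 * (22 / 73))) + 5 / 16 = -580041 / 1072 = -541.08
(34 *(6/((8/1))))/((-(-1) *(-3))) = -17/2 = -8.50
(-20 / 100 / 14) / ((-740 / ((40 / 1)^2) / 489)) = 3912 / 259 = 15.10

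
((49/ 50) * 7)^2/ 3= 117649/ 7500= 15.69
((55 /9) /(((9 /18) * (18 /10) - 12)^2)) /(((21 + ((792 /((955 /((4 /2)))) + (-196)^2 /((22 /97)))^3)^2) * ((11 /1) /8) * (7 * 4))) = 1343929046356033790640625000 /24635168725672418806738224941746011143309663070355150198712283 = 0.00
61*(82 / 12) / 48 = 2501 / 288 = 8.68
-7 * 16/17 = -112/17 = -6.59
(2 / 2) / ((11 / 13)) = 13 / 11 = 1.18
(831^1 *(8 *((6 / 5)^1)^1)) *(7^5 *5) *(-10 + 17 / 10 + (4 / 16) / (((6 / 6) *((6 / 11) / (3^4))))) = 96621056406 / 5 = 19324211281.20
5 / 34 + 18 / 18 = 39 / 34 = 1.15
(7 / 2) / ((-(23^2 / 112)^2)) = -43904 / 279841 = -0.16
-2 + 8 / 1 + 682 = 688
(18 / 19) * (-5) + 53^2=53281 / 19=2804.26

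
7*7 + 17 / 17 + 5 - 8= 47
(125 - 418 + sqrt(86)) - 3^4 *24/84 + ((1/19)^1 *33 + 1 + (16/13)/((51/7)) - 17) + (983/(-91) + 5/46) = -1382894243/4056234 + sqrt(86) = -331.66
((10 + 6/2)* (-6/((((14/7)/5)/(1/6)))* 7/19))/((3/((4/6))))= -455/171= -2.66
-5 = -5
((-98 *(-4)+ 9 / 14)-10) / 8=5357 / 112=47.83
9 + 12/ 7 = 75/ 7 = 10.71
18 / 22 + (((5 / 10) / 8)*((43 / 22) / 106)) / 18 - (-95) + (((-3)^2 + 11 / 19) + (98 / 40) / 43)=289318931399 / 2743551360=105.45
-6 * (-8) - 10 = 38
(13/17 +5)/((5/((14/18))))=686/765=0.90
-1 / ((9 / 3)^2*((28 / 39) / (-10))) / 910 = 1 / 588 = 0.00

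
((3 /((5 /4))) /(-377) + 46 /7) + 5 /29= 6.74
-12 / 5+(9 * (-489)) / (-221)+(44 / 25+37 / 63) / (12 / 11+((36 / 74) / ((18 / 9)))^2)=117883761388 / 6028310925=19.56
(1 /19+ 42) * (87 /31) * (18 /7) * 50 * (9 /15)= 37537020 /4123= 9104.30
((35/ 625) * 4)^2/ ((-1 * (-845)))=784/ 13203125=0.00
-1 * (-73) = 73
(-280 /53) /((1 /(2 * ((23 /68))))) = -3220 /901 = -3.57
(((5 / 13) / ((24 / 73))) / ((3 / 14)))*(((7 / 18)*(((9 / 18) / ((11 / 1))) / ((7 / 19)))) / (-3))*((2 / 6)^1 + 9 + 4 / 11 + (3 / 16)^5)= -0.85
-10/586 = -5/293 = -0.02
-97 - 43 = -140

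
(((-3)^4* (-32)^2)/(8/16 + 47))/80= 10368/475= 21.83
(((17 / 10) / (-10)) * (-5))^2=289 / 400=0.72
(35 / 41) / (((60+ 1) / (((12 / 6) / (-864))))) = -0.00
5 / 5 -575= -574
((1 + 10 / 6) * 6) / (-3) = -16 / 3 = -5.33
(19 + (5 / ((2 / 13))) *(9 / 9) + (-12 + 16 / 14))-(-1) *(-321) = -280.36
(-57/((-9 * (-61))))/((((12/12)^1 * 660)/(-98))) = 931/60390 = 0.02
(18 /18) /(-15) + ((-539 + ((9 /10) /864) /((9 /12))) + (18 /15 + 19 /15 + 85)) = -325151 /720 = -451.60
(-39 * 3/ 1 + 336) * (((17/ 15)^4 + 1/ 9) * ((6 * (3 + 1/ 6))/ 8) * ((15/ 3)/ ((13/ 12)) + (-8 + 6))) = 1050986767/ 438750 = 2395.41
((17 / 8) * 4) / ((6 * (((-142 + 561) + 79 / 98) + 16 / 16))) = 833 / 247434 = 0.00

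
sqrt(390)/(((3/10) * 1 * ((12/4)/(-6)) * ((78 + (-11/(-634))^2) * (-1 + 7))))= -4019560 * sqrt(390)/282174201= -0.28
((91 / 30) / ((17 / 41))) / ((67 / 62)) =115661 / 17085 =6.77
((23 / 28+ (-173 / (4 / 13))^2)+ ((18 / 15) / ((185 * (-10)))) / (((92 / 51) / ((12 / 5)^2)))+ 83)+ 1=94183113311229 / 297850000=316209.88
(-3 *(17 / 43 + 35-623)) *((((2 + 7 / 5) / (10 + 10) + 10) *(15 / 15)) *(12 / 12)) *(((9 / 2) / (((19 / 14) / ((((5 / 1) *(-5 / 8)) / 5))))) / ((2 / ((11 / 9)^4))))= -292617910277 / 7058880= -41453.87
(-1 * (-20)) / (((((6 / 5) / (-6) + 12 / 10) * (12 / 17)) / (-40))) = -3400 / 3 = -1133.33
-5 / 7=-0.71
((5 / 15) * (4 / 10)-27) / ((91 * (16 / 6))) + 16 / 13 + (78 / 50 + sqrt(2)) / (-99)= 663241 / 600600-sqrt(2) / 99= 1.09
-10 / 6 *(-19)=95 / 3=31.67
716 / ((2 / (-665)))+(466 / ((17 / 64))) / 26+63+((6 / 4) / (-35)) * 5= -736185553 / 3094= -237939.74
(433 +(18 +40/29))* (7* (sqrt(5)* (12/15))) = 367332* sqrt(5)/145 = 5664.68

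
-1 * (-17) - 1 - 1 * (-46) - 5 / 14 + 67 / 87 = 76019 / 1218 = 62.41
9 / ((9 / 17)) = 17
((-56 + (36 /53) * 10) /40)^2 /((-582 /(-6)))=106276 /6811825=0.02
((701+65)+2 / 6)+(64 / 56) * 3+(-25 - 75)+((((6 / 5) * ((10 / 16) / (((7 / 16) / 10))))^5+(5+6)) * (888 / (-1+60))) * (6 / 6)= 66291329746163 / 2974839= 22284005.87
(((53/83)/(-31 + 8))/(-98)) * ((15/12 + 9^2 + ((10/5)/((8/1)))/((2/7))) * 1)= 5035/213808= 0.02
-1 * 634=-634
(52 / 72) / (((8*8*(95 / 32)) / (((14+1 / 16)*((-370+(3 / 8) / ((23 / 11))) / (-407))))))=0.05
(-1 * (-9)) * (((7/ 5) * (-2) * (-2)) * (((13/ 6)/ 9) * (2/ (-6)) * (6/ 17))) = -364/ 255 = -1.43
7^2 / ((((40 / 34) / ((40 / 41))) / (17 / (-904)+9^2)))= 60981431 / 18532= 3290.60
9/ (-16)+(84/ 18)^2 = 3055/ 144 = 21.22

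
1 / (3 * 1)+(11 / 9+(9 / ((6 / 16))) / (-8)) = -13 / 9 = -1.44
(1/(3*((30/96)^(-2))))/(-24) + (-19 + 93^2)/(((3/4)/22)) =4665999335/18432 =253146.67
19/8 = 2.38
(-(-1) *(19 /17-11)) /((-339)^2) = -56 /651219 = -0.00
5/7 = 0.71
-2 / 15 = -0.13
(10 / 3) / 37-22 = -2432 / 111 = -21.91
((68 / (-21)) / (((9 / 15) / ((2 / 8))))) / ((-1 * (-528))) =-85 / 33264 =-0.00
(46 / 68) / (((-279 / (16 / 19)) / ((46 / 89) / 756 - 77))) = 238317812 / 1515858057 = 0.16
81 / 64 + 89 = 5777 / 64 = 90.27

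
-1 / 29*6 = -6 / 29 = -0.21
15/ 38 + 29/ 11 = 1267/ 418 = 3.03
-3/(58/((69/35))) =-207/2030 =-0.10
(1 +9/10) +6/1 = 79/10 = 7.90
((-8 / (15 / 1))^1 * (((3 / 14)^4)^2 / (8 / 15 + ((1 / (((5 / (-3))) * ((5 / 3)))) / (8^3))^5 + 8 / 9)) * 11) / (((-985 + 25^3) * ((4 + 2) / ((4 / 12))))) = -107629196083200000000 / 1546585638440789681661251897299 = -0.00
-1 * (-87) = 87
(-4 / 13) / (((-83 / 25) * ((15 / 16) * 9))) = 320 / 29133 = 0.01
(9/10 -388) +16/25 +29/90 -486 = -196231/225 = -872.14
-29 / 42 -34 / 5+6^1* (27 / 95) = -23083 / 3990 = -5.79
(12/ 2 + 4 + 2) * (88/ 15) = 352/ 5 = 70.40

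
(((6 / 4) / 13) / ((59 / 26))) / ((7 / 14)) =6 / 59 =0.10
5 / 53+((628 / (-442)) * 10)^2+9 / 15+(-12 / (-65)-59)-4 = 1808769701 / 12942865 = 139.75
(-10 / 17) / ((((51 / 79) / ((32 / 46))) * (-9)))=12640 / 179469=0.07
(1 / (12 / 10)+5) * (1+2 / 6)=70 / 9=7.78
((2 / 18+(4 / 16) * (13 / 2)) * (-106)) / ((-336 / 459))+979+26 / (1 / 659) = 8227249 / 448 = 18364.40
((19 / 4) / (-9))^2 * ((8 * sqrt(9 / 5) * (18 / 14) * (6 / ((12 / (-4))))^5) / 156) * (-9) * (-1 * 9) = -12996 * sqrt(5) / 455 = -63.87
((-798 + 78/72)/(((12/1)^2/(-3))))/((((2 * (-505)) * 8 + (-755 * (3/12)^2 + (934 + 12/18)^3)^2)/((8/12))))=2065608/124425092100139087137601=0.00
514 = 514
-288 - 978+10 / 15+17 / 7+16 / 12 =-8831 / 7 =-1261.57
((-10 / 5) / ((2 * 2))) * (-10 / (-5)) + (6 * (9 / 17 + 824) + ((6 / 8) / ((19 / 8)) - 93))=1567678 / 323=4853.49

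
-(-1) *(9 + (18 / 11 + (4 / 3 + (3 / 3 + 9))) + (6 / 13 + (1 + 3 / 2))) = 21391 / 858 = 24.93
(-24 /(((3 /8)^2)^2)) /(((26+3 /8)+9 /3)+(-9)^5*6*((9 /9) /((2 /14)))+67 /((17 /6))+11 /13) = 57933824 /118385477235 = 0.00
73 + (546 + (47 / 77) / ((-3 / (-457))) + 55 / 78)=712.69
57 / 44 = 1.30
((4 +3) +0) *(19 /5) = 133 /5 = 26.60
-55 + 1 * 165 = 110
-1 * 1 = -1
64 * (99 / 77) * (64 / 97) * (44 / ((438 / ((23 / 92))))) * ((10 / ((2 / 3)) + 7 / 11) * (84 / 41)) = 12681216 / 290321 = 43.68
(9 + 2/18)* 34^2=94792/9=10532.44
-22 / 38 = -11 / 19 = -0.58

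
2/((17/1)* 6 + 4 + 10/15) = 3/160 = 0.02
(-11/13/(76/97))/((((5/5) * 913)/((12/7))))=-291/143507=-0.00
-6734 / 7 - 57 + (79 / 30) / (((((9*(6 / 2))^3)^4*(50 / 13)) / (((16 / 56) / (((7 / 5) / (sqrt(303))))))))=-1019 + 1027*sqrt(303) / 1103195569432943539350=-1019.00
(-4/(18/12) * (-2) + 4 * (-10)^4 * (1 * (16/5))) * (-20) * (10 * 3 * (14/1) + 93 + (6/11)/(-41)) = -592298598080/451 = -1313300660.93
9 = 9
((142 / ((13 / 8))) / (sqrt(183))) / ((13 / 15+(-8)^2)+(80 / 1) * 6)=5680 * sqrt(183) / 6481189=0.01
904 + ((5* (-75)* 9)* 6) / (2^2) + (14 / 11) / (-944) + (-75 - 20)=-22084179 / 5192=-4253.50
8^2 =64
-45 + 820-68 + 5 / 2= 1419 / 2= 709.50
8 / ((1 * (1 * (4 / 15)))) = 30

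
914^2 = 835396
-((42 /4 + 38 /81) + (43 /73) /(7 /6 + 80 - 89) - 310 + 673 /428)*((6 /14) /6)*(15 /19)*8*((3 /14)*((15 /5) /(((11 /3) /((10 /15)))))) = 176952039515 /11278935591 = 15.69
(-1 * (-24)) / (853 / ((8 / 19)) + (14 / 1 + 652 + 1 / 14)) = 1344 / 150749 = 0.01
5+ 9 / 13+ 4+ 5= 191 / 13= 14.69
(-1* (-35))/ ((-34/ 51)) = -105/ 2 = -52.50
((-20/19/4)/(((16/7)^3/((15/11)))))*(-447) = 11499075/856064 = 13.43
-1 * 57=-57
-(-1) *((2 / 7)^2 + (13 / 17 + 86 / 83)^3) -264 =-258.08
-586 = -586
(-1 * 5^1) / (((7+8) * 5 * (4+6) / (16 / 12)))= -2 / 225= -0.01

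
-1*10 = -10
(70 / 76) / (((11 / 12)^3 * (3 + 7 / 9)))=136080 / 429913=0.32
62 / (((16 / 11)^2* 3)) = 3751 / 384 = 9.77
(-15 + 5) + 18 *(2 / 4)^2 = -11 / 2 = -5.50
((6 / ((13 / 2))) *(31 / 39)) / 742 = 62 / 62699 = 0.00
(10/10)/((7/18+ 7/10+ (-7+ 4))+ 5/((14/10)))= 315/523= 0.60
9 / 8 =1.12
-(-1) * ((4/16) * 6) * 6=9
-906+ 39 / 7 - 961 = -13030 / 7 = -1861.43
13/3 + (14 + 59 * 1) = 232/3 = 77.33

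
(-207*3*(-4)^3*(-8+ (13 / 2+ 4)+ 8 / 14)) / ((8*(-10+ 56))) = 2322 / 7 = 331.71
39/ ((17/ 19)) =741/ 17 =43.59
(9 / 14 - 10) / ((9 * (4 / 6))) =-131 / 84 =-1.56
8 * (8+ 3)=88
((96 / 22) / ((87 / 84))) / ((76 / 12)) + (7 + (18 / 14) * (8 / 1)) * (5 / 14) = 4062041 / 593978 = 6.84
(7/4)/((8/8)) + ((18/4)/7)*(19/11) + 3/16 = 3755/1232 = 3.05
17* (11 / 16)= 187 / 16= 11.69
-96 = -96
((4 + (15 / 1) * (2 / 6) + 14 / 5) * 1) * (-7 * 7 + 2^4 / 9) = -557.22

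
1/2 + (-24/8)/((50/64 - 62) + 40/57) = 121327/220766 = 0.55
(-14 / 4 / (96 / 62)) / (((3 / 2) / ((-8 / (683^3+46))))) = 217 / 5735016594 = 0.00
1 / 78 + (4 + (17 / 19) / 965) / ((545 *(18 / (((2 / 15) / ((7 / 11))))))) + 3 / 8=3494962537 / 9009819000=0.39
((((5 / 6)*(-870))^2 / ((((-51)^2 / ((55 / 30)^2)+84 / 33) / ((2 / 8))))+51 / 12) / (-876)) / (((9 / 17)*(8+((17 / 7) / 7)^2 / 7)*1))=-18628213931887 / 399197960254080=-0.05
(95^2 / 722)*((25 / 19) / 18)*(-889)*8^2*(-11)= 97790000 / 171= 571871.35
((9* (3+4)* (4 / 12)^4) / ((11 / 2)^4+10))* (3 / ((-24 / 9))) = -14 / 14801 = -0.00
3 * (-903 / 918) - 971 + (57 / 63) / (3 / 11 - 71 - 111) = -463371235 / 475762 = -973.96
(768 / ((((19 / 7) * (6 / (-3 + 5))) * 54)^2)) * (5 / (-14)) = -1120 / 789507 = -0.00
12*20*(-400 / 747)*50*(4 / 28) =-1600000 / 1743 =-917.96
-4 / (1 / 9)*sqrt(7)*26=-936*sqrt(7)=-2476.42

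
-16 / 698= -8 / 349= -0.02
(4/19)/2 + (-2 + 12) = 192/19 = 10.11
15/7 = 2.14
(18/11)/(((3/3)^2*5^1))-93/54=-1381/990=-1.39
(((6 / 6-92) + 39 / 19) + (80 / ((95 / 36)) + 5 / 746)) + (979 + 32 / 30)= 195907739 / 212610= 921.44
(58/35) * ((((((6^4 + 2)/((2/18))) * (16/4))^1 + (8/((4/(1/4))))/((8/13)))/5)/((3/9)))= 65046507/1400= 46461.79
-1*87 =-87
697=697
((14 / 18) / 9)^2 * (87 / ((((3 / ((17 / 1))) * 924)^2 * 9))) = 8381 / 3086609328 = 0.00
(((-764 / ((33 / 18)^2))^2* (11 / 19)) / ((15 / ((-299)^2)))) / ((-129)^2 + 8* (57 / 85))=127743998923008 / 11927480983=10710.06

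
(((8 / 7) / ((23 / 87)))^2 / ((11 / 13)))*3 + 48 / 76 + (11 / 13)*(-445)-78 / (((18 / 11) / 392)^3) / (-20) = 4587736948841416763 / 85569238755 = 53614324.68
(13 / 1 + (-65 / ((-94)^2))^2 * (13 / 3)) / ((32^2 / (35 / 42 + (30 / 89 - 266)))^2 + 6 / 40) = 0.86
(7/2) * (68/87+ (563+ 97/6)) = 235459/116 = 2029.82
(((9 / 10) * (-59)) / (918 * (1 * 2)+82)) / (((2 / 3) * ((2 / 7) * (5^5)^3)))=-1593 / 334472656250000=-0.00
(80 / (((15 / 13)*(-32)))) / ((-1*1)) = 13 / 6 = 2.17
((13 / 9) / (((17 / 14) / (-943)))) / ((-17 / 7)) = 1201382 / 2601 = 461.89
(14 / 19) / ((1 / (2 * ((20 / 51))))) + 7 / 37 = 27503 / 35853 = 0.77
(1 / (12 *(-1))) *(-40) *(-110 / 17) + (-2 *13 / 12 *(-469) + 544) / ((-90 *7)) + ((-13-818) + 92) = -49033277 / 64260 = -763.05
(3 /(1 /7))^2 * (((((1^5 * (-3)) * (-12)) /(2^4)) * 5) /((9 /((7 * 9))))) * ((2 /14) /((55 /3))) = 11907 /44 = 270.61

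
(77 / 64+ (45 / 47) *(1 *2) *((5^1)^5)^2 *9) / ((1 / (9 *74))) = 168581251205127 / 1504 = 112088597875.75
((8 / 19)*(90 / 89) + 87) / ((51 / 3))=147837 / 28747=5.14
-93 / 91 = -1.02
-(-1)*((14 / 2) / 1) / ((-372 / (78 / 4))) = -91 / 248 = -0.37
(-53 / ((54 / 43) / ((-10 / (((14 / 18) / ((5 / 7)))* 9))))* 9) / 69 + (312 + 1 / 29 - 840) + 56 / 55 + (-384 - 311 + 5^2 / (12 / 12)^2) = -19273440608 / 16178085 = -1191.33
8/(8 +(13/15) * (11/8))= 960/1103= 0.87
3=3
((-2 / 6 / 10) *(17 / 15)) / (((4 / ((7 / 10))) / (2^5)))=-238 / 1125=-0.21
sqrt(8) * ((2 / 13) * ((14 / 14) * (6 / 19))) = 24 * sqrt(2) / 247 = 0.14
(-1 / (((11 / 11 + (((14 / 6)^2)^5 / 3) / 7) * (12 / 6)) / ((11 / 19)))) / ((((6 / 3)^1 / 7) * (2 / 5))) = -6200145 / 560061328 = -0.01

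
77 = 77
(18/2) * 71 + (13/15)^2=639.75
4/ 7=0.57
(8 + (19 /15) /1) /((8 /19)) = 2641 /120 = 22.01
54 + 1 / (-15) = 809 / 15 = 53.93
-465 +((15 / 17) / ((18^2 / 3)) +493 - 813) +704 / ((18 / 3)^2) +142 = -127181 / 204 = -623.44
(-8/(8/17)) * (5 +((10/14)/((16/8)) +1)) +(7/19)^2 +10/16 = -2169393/20216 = -107.31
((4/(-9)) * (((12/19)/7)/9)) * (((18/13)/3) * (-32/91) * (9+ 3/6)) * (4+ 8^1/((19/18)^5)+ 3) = 16614009344/184541182371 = 0.09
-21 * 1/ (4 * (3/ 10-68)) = 105/ 1354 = 0.08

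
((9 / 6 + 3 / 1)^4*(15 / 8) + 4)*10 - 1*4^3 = 490539 / 64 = 7664.67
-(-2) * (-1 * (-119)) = 238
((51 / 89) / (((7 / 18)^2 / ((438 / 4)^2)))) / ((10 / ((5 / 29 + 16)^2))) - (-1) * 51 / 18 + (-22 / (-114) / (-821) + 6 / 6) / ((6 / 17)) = 62431586714651752 / 52540629795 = 1188253.49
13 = 13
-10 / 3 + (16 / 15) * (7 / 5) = -46 / 25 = -1.84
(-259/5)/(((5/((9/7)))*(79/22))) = -7326/1975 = -3.71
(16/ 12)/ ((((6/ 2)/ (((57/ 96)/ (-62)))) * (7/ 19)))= -361/ 31248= -0.01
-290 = -290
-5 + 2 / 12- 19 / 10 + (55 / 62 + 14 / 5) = -2833 / 930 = -3.05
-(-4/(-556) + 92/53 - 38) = 267105/7367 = 36.26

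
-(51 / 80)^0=-1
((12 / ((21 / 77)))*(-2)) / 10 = -44 / 5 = -8.80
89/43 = 2.07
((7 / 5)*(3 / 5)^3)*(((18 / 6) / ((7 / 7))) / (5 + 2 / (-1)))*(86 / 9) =2.89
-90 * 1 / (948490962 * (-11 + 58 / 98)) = 49 / 5374782118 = 0.00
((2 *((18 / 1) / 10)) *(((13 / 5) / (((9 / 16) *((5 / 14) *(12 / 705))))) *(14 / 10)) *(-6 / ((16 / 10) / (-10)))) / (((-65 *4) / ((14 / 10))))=-773.81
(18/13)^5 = 1889568/371293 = 5.09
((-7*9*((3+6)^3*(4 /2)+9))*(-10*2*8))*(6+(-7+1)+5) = 73936800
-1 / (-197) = 1 / 197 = 0.01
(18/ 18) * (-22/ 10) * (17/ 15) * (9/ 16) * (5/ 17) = -0.41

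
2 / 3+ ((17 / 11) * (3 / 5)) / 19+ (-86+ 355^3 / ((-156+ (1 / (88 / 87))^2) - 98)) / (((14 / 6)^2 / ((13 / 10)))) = -2542773221821942 / 60198861261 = -42239.56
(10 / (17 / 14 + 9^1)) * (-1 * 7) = -980 / 143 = -6.85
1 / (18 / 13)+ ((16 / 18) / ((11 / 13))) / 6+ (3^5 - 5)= 141905 / 594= 238.90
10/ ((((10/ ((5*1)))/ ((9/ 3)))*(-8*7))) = -15/ 56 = -0.27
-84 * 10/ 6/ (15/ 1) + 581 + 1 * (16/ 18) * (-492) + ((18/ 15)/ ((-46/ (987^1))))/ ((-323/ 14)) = 15093797/ 111435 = 135.45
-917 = -917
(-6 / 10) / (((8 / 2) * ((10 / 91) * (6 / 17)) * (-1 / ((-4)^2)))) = 1547 / 25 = 61.88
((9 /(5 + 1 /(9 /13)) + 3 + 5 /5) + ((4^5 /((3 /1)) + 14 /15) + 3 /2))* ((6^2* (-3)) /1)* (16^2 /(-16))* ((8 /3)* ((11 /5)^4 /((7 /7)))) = 3415699854336 /90625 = 37690481.15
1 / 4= 0.25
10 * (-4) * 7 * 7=-1960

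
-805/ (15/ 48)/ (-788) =644/ 197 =3.27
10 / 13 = 0.77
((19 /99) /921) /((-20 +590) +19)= 1 /2826549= 0.00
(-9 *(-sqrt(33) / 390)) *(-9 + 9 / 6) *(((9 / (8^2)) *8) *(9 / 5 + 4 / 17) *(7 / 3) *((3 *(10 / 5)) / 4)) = -98091 *sqrt(33) / 70720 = -7.97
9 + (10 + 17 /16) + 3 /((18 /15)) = 361 /16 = 22.56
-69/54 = -1.28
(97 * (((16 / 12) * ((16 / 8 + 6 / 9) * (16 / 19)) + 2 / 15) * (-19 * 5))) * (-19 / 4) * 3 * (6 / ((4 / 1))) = 2464091 / 4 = 616022.75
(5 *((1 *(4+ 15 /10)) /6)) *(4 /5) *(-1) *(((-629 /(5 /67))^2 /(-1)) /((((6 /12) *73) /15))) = 107048531.17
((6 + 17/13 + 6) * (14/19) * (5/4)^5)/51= 3784375/6449664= 0.59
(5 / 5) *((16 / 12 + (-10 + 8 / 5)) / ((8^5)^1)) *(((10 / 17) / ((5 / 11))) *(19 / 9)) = -11077 / 18800640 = -0.00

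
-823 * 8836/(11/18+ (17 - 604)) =130896504/10555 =12401.37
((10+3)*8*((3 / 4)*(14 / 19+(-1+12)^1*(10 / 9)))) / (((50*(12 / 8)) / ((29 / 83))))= 1670864 / 354825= 4.71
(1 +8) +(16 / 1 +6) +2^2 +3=38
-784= -784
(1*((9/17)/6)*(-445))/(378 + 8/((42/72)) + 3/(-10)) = -15575/155261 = -0.10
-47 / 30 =-1.57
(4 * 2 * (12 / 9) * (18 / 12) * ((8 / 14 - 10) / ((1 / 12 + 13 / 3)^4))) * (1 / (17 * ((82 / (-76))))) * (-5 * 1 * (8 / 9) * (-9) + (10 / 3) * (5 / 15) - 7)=28383657984 / 38497656799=0.74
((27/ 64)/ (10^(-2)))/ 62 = 675/ 992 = 0.68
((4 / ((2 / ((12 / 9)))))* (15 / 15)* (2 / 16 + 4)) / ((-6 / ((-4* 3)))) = 22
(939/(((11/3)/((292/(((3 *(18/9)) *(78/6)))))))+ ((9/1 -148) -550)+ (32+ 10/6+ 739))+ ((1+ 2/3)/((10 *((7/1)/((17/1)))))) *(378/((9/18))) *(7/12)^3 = 5047811/4576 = 1103.11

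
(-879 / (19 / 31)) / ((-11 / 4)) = 108996 / 209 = 521.51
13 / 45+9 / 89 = 1562 / 4005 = 0.39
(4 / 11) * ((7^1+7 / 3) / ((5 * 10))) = 56 / 825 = 0.07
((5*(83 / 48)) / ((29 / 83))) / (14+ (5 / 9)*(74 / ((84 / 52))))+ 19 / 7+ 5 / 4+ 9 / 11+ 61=17690750551 / 266387968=66.41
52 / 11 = 4.73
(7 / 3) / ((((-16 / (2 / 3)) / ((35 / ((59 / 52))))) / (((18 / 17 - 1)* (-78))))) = 41405 / 3009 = 13.76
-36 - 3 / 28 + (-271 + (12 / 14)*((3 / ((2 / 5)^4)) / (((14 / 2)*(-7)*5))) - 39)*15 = -12875553 / 2744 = -4692.26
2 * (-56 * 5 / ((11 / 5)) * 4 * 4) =-44800 / 11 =-4072.73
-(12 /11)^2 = -144 /121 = -1.19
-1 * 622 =-622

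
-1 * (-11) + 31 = 42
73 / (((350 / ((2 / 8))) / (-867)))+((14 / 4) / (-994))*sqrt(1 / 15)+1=-61891 / 1400 - sqrt(15) / 4260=-44.21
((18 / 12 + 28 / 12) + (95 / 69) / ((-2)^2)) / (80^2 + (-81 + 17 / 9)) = 3459 / 5233696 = 0.00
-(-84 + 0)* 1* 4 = 336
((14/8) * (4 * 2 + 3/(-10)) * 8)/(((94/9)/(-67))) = -325017/470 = -691.53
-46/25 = -1.84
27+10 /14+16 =306 /7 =43.71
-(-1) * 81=81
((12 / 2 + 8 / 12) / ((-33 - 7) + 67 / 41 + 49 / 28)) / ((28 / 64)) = -10496 / 25221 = -0.42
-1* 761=-761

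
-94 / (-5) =94 / 5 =18.80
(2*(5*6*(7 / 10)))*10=420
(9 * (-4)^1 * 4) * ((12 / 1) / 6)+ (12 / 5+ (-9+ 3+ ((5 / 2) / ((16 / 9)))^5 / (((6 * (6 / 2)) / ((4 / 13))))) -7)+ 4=-321164393559 / 1090519040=-294.51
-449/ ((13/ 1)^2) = -449/ 169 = -2.66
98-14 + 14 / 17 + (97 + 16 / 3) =9545 / 51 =187.16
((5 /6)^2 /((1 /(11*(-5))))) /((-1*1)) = 38.19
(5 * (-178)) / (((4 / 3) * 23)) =-1335 / 46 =-29.02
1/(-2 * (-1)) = 1/2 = 0.50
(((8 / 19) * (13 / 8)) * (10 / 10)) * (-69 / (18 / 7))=-2093 / 114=-18.36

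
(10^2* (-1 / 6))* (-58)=966.67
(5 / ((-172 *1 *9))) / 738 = -5 / 1142424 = -0.00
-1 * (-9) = 9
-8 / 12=-2 / 3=-0.67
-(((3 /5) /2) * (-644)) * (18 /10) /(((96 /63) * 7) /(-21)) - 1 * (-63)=-248661 /400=-621.65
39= 39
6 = 6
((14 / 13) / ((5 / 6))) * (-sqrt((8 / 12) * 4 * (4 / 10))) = -112 * sqrt(15) / 325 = -1.33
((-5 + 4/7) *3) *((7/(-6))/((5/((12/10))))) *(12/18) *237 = 14694/25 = 587.76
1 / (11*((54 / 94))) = 47 / 297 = 0.16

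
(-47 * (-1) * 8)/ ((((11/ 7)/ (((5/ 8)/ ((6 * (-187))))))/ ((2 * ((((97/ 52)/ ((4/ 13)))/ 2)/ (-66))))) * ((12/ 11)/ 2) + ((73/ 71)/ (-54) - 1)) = 4894177680/ 218033738359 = 0.02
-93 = -93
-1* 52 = -52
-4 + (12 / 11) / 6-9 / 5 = -309 / 55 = -5.62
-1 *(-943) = 943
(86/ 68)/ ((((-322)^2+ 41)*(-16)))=-43/ 56426400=-0.00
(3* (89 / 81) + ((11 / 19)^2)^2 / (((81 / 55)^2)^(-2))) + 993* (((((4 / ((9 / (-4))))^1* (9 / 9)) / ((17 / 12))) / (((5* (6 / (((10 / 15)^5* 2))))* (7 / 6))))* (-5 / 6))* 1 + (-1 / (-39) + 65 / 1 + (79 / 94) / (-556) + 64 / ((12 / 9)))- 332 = -995385921211296434653 / 4800814310814795000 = -207.34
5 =5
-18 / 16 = -1.12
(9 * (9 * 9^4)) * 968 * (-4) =-2057739552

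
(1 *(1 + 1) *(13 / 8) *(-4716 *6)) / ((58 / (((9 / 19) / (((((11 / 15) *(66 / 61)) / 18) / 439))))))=-498686705595 / 66671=-7479814.40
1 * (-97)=-97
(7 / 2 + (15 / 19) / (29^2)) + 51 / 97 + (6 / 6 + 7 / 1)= 37281917 / 3099926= 12.03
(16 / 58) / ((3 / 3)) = 8 / 29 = 0.28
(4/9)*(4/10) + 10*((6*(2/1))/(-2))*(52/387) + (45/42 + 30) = 628141/27090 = 23.19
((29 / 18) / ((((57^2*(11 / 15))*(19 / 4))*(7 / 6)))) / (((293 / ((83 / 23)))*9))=48140 / 288291609837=0.00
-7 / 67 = -0.10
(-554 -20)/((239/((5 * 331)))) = -949970/239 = -3974.77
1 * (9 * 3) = 27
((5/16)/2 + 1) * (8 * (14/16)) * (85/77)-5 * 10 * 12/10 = -17975/352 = -51.07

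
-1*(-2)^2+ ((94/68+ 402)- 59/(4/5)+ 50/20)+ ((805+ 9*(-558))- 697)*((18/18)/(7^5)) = 53525777/163268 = 327.84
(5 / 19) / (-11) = -5 / 209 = -0.02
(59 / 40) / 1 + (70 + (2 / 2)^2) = 2899 / 40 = 72.48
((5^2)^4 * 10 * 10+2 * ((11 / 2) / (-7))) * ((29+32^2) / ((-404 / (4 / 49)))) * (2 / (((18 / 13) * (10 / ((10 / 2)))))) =-6002632.87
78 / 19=4.11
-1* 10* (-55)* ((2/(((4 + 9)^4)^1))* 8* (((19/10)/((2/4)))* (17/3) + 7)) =753280/85683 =8.79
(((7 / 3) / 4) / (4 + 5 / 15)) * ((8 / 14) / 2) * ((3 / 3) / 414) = 1 / 10764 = 0.00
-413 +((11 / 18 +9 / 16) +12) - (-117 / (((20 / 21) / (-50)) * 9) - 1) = -155711 / 144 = -1081.33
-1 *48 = -48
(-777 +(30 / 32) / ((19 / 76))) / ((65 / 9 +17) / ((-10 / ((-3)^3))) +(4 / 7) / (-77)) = -8335635 / 704932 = -11.82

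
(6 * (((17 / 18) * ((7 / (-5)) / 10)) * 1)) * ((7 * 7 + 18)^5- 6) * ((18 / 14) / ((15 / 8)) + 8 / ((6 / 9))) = -1698457377058 / 125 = -13587659016.46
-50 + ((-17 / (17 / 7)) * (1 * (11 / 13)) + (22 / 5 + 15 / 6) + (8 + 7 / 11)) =-57753 / 1430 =-40.39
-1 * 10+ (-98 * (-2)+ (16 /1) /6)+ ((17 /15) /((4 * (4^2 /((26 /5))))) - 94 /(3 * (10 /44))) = 122141 /2400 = 50.89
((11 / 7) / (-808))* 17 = -187 / 5656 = -0.03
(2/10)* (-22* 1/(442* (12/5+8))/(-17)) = 11/195364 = 0.00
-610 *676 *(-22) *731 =6631573520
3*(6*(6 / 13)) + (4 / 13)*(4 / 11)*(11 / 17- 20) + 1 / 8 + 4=10.27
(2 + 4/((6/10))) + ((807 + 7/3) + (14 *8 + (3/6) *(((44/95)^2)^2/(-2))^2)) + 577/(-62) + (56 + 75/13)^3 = 213806289149578574511037153/903671506276083593750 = 236597.36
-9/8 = -1.12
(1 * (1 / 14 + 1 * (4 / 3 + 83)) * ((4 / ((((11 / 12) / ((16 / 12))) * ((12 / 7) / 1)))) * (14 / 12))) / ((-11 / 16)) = -1588160 / 3267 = -486.12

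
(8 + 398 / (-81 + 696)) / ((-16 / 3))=-2659 / 1640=-1.62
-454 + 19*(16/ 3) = -1058/ 3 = -352.67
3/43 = 0.07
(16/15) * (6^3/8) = 144/5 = 28.80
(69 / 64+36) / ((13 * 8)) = 2373 / 6656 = 0.36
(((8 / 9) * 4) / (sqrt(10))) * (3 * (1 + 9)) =32 * sqrt(10) / 3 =33.73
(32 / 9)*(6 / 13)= 64 / 39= 1.64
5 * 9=45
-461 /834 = -0.55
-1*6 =-6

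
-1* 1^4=-1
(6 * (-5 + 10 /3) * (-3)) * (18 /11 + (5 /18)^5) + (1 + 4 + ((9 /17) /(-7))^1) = 22287752293 /412240752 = 54.06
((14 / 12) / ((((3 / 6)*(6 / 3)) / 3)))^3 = 343 / 8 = 42.88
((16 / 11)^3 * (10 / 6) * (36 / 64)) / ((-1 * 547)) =-3840 / 728057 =-0.01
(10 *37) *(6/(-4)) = -555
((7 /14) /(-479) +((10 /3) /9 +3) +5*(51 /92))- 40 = -40286579 /1189836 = -33.86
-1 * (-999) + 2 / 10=999.20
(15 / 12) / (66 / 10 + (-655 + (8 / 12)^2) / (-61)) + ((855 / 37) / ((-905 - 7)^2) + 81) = 173523551609 / 2140359424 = 81.07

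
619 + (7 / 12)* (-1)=7421 / 12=618.42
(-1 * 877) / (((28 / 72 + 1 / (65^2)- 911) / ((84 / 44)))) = 1400612850 / 761771527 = 1.84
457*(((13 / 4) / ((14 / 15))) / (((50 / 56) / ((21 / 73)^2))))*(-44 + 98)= 212218461 / 26645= 7964.66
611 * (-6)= -3666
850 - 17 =833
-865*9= -7785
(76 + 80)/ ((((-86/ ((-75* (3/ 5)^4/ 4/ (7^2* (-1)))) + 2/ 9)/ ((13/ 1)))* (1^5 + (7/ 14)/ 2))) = -985608/ 1053365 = -0.94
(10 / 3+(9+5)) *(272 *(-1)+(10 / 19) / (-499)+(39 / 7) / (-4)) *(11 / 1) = -3459519635 / 66367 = -52127.11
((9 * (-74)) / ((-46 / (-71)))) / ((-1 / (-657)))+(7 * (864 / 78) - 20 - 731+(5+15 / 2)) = -404264981 / 598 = -676028.40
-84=-84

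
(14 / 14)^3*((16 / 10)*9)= 72 / 5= 14.40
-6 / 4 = -3 / 2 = -1.50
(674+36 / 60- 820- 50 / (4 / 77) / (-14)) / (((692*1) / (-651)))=997983 / 13840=72.11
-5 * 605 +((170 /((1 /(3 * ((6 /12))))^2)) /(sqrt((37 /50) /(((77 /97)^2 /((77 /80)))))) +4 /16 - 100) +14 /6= -37469 /12 +7650 * sqrt(28490) /3589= -2762.64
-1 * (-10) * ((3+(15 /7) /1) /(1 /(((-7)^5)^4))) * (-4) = -16414409066937325920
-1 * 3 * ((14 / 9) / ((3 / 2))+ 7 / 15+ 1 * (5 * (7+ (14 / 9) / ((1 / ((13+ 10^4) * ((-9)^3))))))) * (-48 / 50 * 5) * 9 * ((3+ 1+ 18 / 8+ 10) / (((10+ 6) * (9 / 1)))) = -49818898493 / 60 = -830314974.88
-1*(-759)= 759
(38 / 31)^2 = 1.50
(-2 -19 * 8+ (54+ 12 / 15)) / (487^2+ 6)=-496 / 1185875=-0.00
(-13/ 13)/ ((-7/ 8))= 8/ 7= 1.14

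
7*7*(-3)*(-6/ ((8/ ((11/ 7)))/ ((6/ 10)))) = 2079/ 20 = 103.95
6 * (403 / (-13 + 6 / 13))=-31434 / 163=-192.85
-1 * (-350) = 350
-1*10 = -10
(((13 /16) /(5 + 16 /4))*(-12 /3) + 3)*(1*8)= 190 /9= 21.11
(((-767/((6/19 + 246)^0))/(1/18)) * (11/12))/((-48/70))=295295/16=18455.94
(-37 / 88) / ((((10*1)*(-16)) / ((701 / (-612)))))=-25937 / 8616960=-0.00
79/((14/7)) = 79/2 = 39.50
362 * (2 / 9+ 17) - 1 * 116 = 55066 / 9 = 6118.44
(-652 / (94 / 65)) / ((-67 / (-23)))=-487370 / 3149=-154.77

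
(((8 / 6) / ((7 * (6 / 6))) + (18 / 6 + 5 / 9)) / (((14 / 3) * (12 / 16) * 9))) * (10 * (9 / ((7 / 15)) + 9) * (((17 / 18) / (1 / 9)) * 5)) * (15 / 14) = 11033000 / 7203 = 1531.72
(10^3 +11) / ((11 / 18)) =18198 / 11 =1654.36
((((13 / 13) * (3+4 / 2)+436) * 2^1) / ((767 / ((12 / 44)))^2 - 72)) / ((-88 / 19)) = -10773 / 447431732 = -0.00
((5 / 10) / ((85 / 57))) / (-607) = -57 / 103190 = -0.00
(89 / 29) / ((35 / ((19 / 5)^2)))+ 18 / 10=77804 / 25375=3.07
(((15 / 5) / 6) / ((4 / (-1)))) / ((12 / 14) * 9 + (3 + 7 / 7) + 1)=-7 / 712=-0.01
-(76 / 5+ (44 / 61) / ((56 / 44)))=-33662 / 2135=-15.77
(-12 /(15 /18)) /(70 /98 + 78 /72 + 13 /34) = -102816 /15565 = -6.61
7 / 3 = 2.33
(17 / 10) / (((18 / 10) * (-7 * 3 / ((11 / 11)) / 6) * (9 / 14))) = -34 / 81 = -0.42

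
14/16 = 7/8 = 0.88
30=30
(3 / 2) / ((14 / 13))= 39 / 28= 1.39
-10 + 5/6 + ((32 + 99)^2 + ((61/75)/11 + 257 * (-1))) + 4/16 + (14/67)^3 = 5589585023899/330839300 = 16895.17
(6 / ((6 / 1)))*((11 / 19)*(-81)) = -891 / 19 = -46.89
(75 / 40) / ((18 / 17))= 1.77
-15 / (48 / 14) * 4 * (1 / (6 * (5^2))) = -7 / 60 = -0.12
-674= -674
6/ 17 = 0.35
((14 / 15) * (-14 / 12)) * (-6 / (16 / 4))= 49 / 30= 1.63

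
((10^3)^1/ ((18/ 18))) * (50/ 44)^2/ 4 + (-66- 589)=-80385/ 242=-332.17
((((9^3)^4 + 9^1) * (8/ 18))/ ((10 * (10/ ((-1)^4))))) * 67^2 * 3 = 84521745953574/ 5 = 16904349190714.80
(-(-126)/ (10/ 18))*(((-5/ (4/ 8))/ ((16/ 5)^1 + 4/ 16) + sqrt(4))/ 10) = -11718/ 575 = -20.38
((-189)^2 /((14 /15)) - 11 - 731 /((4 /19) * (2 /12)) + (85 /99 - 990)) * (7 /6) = 11392129 /594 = 19178.67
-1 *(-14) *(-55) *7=-5390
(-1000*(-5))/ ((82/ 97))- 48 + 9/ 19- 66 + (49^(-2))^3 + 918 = 72447857848166964/ 10782362729579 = 6719.11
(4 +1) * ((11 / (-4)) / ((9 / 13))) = -715 / 36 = -19.86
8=8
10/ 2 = 5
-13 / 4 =-3.25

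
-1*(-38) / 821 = 38 / 821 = 0.05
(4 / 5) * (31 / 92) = 31 / 115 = 0.27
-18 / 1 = -18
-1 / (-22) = 1 / 22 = 0.05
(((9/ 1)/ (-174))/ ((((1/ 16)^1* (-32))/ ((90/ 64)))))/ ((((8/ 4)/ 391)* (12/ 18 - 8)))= -158355/ 163328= -0.97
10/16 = 5/8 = 0.62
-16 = -16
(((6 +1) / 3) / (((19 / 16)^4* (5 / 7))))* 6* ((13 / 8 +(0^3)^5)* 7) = 73056256 / 651605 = 112.12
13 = 13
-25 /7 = -3.57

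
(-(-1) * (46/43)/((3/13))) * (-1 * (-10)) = 5980/129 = 46.36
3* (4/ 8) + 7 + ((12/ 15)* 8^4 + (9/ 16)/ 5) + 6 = 263313/ 80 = 3291.41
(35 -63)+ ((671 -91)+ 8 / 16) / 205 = -10319 / 410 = -25.17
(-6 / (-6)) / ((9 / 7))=7 / 9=0.78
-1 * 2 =-2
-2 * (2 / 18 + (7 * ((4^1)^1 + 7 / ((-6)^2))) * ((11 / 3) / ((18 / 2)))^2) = -130813 / 13122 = -9.97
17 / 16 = 1.06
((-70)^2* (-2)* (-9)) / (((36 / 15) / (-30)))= -1102500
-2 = -2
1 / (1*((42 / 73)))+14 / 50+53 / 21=4769 / 1050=4.54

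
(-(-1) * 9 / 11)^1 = 0.82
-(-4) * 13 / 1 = 52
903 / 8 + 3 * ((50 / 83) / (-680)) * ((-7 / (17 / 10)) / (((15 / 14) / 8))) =112.96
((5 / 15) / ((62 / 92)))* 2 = 92 / 93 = 0.99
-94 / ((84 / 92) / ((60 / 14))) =-441.22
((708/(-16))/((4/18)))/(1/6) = -4779/4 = -1194.75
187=187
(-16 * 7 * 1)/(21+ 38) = -112/59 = -1.90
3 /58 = 0.05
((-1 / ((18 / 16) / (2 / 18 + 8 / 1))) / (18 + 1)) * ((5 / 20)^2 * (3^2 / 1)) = -73 / 342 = -0.21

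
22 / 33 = 2 / 3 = 0.67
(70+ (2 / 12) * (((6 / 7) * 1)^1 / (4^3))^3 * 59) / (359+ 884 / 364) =1573519891 / 8124497920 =0.19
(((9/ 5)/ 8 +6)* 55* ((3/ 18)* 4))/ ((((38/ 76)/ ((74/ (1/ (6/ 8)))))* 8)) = 101343/ 32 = 3166.97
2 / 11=0.18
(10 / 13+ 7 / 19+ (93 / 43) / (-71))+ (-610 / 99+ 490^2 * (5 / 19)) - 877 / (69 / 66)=107042337003518 / 1717065207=62340.29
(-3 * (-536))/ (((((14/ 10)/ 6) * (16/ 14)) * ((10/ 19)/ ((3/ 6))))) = 11457/ 2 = 5728.50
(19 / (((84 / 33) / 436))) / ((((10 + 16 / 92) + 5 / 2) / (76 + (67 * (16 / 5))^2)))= 109659168344 / 9275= 11823090.93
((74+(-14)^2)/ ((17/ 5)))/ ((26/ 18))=12150/ 221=54.98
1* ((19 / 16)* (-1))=-19 / 16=-1.19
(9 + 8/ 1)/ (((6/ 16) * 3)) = 136/ 9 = 15.11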